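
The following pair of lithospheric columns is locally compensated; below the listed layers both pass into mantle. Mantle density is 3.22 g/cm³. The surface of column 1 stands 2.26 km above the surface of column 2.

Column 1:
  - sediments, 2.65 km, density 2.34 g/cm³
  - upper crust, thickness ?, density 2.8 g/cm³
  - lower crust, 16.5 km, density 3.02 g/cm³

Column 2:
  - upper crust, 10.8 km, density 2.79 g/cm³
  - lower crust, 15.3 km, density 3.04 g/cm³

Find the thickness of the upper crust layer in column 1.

21.5 km

Take the compensation level at the base of the deeper column (depth z_c below the surface of column 1) and equate Σ ρ_i t_i down to z_c; mantle fills any gap and the z_c terms cancel.
Column 1: 2.65×2.34 + x×2.8 + 16.5×3.02 + (z_c − 19.15 − x)×3.22
Column 2: 2.26×0 + 10.8×2.79 + 15.3×3.04 + (z_c − 2.26 − 26.1)×3.22
The z_c×3.22 term appears on both sides and cancels. Collect the known terms of each column as K = Σ(ρt)_known − 3.22 × (depth of known layers): K_1 = 56.031 − 3.22×19.15 = −5.632; K_2 = 76.644 − 3.22×(2.26 + 26.1) = −14.6752.
Balance: K_1 − x×(3.22 − 2.8) = K_2, so x = (K_1 − K_2)/(3.22 − 2.8) = 9.0432/0.42 = 21.5 km.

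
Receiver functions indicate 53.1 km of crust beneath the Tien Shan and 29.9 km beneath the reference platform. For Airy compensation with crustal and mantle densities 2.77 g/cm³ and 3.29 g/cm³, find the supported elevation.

Excess crust Δ = 53.1 km − 29.9 km = 23.2 km, split between elevation h and root r with h + r = Δ.
Airy balance ρ_c h = (ρ_m − ρ_c) r gives r = h ρ_c/(ρ_m − ρ_c), so h (1 + ρ_c/(ρ_m − ρ_c)) = Δ, i.e. h = Δ (ρ_m − ρ_c)/ρ_m.
h = 23.2 km × 0.52/3.29 = 3.67 km.

3.67 km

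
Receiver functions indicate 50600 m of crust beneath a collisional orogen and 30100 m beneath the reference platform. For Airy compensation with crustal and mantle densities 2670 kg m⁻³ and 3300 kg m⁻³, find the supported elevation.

Excess crust Δ = 50600 m − 30100 m = 20500 m, split between elevation h and root r with h + r = Δ.
Airy balance ρ_c h = (ρ_m − ρ_c) r gives r = h ρ_c/(ρ_m − ρ_c), so h (1 + ρ_c/(ρ_m − ρ_c)) = Δ, i.e. h = Δ (ρ_m − ρ_c)/ρ_m.
h = 20500 m × 630/3300 = 3910 m.

3910 m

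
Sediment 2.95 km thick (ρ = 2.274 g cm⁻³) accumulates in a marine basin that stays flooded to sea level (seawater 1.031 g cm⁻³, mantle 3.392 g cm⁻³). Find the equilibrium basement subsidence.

1.55 km

Submarine loading: the sediment displaces seawater, and the subsidence is in turn flooded, so s (ρ_m − ρ_w) = t (ρ_sed − ρ_w).
s = 2.95 km × (2.274 − 1.031) / (3.392 − 1.031) = 1.55 km.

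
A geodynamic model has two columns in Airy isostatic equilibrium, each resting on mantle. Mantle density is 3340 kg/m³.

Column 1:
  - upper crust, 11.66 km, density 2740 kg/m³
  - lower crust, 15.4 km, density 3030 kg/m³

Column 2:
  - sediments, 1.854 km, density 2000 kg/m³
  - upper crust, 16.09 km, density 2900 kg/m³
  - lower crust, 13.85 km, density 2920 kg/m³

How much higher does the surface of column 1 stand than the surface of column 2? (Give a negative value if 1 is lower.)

For any compensation level in the mantle, the mantle terms cancel and isostasy reduces to e = (Σt_1 − Σt_2) − (Σ(ρt)_1 − Σ(ρt)_2) / ρ_m.
Σt_1 = 27.06 km; Σt_2 = 31.794 km; Σ(ρt)_1 = 78610.4; Σ(ρt)_2 = 90811 (in km·kg/m³).
e = (27.06 − 31.794) − (78610.4 − 90811) / 3340 = −1.08 km.

−1.08 km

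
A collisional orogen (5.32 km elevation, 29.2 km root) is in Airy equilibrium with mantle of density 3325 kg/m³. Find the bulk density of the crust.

2810 kg/m³

ρ_c h = (ρ_m − ρ_c) r → ρ_c (h + r) = ρ_m r → ρ_c = ρ_m r / (h + r).
ρ_c = 3325 × 29.2 km / (5.32 km + 29.2 km) = 2810 kg/m³.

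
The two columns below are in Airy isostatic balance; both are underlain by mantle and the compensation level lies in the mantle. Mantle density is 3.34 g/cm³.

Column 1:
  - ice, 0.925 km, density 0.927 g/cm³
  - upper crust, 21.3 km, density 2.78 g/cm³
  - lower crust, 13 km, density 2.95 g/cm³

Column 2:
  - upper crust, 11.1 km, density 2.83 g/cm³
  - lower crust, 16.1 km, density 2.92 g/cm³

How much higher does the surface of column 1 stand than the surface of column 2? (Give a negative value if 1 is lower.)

For any compensation level in the mantle, the mantle terms cancel and isostasy reduces to e = (Σt_1 − Σt_2) − (Σ(ρt)_1 − Σ(ρt)_2) / ρ_m.
Σt_1 = 35.225 km; Σt_2 = 27.2 km; Σ(ρt)_1 = 98.421475; Σ(ρt)_2 = 78.425 (in km·g/cm³).
e = (35.225 − 27.2) − (98.421475 − 78.425) / 3.34 = 2.04 km.

2.04 km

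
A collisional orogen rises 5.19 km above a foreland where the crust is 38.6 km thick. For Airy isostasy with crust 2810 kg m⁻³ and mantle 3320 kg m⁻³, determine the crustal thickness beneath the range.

Root depth r = h ρ_c / (ρ_m − ρ_c) = 5.19 km × 2810 / 510 = 28.6 km.
Total thickness = T + h + r = 38.6 km + 5.19 km + 28.6 km = 72.4 km.

72.4 km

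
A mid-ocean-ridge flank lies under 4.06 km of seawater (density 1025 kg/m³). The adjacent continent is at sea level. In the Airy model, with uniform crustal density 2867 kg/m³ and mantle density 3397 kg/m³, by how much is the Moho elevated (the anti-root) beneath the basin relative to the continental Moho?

14.1 km

Isostatic balance requires: replacing crust with seawater at the top is compensated by replacing crust with mantle at the base: d (ρ_c − ρ_w) = a (ρ_m − ρ_c).
a = d (ρ_c − ρ_w)/(ρ_m − ρ_c) = 4.06 km × 1842/530 = 14.1 km.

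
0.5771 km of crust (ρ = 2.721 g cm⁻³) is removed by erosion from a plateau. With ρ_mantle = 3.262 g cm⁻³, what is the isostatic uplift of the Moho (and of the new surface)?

Unloading: uplift u = e ρ_c/ρ_m = 0.5771 km × 2.721/3.262 = 0.481 km.

0.481 km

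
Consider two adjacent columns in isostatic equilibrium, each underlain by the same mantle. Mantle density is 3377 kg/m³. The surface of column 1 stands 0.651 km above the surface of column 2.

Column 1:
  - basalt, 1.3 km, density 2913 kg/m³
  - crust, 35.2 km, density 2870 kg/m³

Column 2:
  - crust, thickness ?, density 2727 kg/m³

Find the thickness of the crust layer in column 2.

25 km

Take the compensation level at the base of the deeper column (depth z_c below the surface of column 1) and equate Σ ρ_i t_i down to z_c; mantle fills any gap and the z_c terms cancel.
Column 1: 1.3×2913 + 35.2×2870 + (z_c − 36.5)×3377
Column 2: 0.651×0 + x×2727 + (z_c − 0.651 − 0 − x)×3377
The z_c×3377 term appears on both sides and cancels. Collect the known terms of each column as K = Σ(ρt)_known − 3377 × (depth of known layers): K_1 = 104810.9 − 3377×36.5 = −18449.6; K_2 = 0 − 3377×(0.651 + 0) = −2198.427.
Balance: K_1 = K_2 − x×(3377 − 2727), so x = (K_2 − K_1)/(3377 − 2727) = 16251.2/650 = 25 km.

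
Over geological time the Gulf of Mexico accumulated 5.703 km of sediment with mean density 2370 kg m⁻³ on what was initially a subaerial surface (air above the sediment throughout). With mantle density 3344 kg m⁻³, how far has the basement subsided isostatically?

Subaerial load: s = t ρ_sed / ρ_m = 5.703 km × 2370/3344 = 4.04 km.

4.04 km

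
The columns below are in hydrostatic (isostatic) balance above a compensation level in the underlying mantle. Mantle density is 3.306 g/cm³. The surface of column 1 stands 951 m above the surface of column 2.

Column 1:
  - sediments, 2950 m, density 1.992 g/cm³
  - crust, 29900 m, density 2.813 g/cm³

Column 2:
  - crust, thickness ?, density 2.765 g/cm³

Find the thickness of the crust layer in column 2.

Take the compensation level at the base of the deeper column (depth z_c below the surface of column 1) and equate Σ ρ_i t_i down to z_c; mantle fills any gap and the z_c terms cancel.
Column 1: 2950×1.992 + 29900×2.813 + (z_c − 32850)×3.306
Column 2: 951×0 + x×2.765 + (z_c − 951 − 0 − x)×3.306
The z_c×3.306 term appears on both sides and cancels. Collect the known terms of each column as K = Σ(ρt)_known − 3.306 × (depth of known layers): K_1 = 89985.1 − 3.306×32850 = −18617; K_2 = 0 − 3.306×(951 + 0) = −3144.006.
Balance: K_1 = K_2 − x×(3.306 − 2.765), so x = (K_2 − K_1)/(3.306 − 2.765) = 15473/0.541 = 28600 m.

28600 m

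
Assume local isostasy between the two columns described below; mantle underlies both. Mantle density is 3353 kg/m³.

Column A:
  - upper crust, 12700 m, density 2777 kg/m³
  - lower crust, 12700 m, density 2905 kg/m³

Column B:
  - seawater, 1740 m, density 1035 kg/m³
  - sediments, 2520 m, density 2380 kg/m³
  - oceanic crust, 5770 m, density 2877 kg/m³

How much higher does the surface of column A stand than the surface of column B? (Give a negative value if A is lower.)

For any compensation level in the mantle, the mantle terms cancel and isostasy reduces to e = (Σt_A − Σt_B) − (Σ(ρt)_A − Σ(ρt)_B) / ρ_m.
Σt_A = 25400 m; Σt_B = 10030 m; Σ(ρt)_A = 72161400; Σ(ρt)_B = 24398790 (in m·kg/m³).
e = (25400 − 10030) − (72161400 − 24398790) / 3353 = 1130 m.

1130 m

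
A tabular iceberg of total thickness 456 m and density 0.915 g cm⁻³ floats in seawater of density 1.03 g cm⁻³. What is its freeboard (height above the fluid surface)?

Floating equilibrium: submerged depth d = t ρ_obj/ρ_fluid = 456 m × 0.915/1.03 = 405.1 m.
Freeboard = t − d = 456 m − 405.1 m = 50.9 m.

50.9 m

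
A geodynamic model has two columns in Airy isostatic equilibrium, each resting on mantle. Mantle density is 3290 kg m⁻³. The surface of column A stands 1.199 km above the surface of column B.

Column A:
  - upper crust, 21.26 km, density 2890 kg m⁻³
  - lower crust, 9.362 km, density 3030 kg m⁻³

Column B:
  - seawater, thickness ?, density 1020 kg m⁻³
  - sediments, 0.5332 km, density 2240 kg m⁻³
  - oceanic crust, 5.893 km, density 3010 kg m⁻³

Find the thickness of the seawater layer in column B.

2.11 km

Take the compensation level at the base of the deeper column (depth z_c below the surface of column A) and equate Σ ρ_i t_i down to z_c; mantle fills any gap and the z_c terms cancel.
Column A: 21.26×2890 + 9.362×3030 + (z_c − 30.622)×3290
Column B: 1.199×0 + x×1020 + 0.5332×2240 + 5.893×3010 + (z_c − 1.199 − 6.4262 − x)×3290
The z_c×3290 term appears on both sides and cancels. Collect the known terms of each column as K = Σ(ρt)_known − 3290 × (depth of known layers): K_A = 89808.26 − 3290×30.622 = −10938.12; K_B = 18932.298 − 3290×(1.199 + 6.4262) = −6154.61.
Balance: K_A = K_B − x×(3290 − 1020), so x = (K_B − K_A)/(3290 − 1020) = 4783.51/2270 = 2.11 km.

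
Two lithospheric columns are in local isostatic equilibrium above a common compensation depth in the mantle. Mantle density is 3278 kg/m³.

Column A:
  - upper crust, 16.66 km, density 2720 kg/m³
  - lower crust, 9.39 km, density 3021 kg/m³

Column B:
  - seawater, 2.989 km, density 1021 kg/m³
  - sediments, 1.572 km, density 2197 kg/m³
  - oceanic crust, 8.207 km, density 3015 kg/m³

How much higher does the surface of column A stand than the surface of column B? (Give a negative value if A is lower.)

For any compensation level in the mantle, the mantle terms cancel and isostasy reduces to e = (Σt_A − Σt_B) − (Σ(ρt)_A − Σ(ρt)_B) / ρ_m.
Σt_A = 26.05 km; Σt_B = 12.768 km; Σ(ρt)_A = 73682.39; Σ(ρt)_B = 31249.558 (in km·kg/m³).
e = (26.05 − 12.768) − (73682.39 − 31249.558) / 3278 = 0.337 km.

0.337 km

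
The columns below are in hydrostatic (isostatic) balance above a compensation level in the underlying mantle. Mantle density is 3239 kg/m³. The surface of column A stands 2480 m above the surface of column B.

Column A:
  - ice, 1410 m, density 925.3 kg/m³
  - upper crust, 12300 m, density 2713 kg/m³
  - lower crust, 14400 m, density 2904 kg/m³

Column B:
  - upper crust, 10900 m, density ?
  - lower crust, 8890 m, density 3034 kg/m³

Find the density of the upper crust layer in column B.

2810 kg/m³

Take the compensation level at the base of the deeper column (depth z_c below the surface of column A) and equate Σ ρ_i t_i down to z_c; mantle fills any gap and the z_c terms cancel.
Column A: 1410×925.3 + 12300×2713 + 14400×2904 + (z_c − 28110)×3239
Column B: 2480×0 + 10900×ρ + 8890×3034 + (z_c − 2480 − 19790)×3239
The z_c×3239 term appears on both sides and cancels. Collect the known terms of each column as K = Σ(ρt)_known − 3239 × (depth of known layers): K_A = 76492173 − 3239×28110 = −14556117; K_B = 26972260 − 3239×(2480 + 19790) = −45160270.
Balance: K_A = K_B + 10900×ρ, so ρ = (K_A − K_B)/10900 = 30604200/10900 = 2810 kg/m³.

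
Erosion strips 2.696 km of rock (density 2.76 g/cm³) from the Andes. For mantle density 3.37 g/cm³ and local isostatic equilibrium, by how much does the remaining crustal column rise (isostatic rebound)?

Unloading: uplift u = e ρ_c/ρ_m = 2.696 km × 2.76/3.37 = 2.21 km.

2.21 km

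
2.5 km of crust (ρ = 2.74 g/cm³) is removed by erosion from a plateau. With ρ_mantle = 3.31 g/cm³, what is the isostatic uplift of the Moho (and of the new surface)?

Unloading: uplift u = e ρ_c/ρ_m = 2.5 km × 2.74/3.31 = 2.07 km.

2.07 km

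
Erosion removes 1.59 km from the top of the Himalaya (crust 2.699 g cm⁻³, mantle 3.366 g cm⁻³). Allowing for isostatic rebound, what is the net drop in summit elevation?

0.315 km

Rebound u = e ρ_c/ρ_m = 1.59 km × 2.699/3.366 = 1.275 km.
Net surface drop = e − u = 1.59 km − 1.275 km = e (ρ_m − ρ_c)/ρ_m = 0.315 km.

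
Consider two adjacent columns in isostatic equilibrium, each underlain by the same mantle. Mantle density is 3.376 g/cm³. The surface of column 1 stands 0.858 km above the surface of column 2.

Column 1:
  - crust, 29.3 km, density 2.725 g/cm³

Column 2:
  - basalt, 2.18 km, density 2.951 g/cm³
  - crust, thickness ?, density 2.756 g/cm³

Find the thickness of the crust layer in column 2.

24.6 km

Take the compensation level at the base of the deeper column (depth z_c below the surface of column 1) and equate Σ ρ_i t_i down to z_c; mantle fills any gap and the z_c terms cancel.
Column 1: 29.3×2.725 + (z_c − 29.3)×3.376
Column 2: 0.858×0 + 2.18×2.951 + x×2.756 + (z_c − 0.858 − 2.18 − x)×3.376
The z_c×3.376 term appears on both sides and cancels. Collect the known terms of each column as K = Σ(ρt)_known − 3.376 × (depth of known layers): K_1 = 79.8425 − 3.376×29.3 = −19.0743; K_2 = 6.43318 − 3.376×(0.858 + 2.18) = −3.823108.
Balance: K_1 = K_2 − x×(3.376 − 2.756), so x = (K_2 − K_1)/(3.376 − 2.756) = 15.2512/0.62 = 24.6 km.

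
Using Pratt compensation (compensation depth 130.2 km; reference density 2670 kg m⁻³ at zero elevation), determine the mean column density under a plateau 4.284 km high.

Pratt balance: ρ_ref D = ρ (D + h).
ρ = ρ_ref D/(D + h) = 2670 × 130.2 km/(130.2 km + 4.284 km) = 2580 kg m⁻³.

2580 kg m⁻³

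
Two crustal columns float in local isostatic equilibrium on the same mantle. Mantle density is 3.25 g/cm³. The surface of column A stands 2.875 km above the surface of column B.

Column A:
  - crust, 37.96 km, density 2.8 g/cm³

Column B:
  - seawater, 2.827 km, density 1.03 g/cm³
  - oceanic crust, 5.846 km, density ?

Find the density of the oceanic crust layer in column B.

3 g/cm³

Take the compensation level at the base of the deeper column (depth z_c below the surface of column A) and equate Σ ρ_i t_i down to z_c; mantle fills any gap and the z_c terms cancel.
Column A: 37.96×2.8 + (z_c − 37.96)×3.25
Column B: 2.875×0 + 2.827×1.03 + 5.846×ρ + (z_c − 2.875 − 8.673)×3.25
The z_c×3.25 term appears on both sides and cancels. Collect the known terms of each column as K = Σ(ρt)_known − 3.25 × (depth of known layers): K_A = 106.288 − 3.25×37.96 = −17.082; K_B = 2.91181 − 3.25×(2.875 + 8.673) = −34.61919.
Balance: K_A = K_B + 5.846×ρ, so ρ = (K_A − K_B)/5.846 = 17.5372/5.846 = 3 g/cm³.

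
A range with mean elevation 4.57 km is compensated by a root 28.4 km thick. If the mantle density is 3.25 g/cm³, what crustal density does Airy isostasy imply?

2.8 g/cm³

ρ_c h = (ρ_m − ρ_c) r → ρ_c (h + r) = ρ_m r → ρ_c = ρ_m r / (h + r).
ρ_c = 3.25 × 28.4 km / (4.57 km + 28.4 km) = 2.8 g/cm³.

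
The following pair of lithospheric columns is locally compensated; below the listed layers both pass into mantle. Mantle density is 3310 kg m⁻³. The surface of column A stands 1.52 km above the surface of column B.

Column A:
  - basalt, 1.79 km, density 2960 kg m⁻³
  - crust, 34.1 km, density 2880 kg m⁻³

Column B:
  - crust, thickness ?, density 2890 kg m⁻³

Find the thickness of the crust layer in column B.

24.4 km

Take the compensation level at the base of the deeper column (depth z_c below the surface of column A) and equate Σ ρ_i t_i down to z_c; mantle fills any gap and the z_c terms cancel.
Column A: 1.79×2960 + 34.1×2880 + (z_c − 35.89)×3310
Column B: 1.52×0 + x×2890 + (z_c − 1.52 − 0 − x)×3310
The z_c×3310 term appears on both sides and cancels. Collect the known terms of each column as K = Σ(ρt)_known − 3310 × (depth of known layers): K_A = 103506.4 − 3310×35.89 = −15289.5; K_B = 0 − 3310×(1.52 + 0) = −5031.2.
Balance: K_A = K_B − x×(3310 − 2890), so x = (K_B − K_A)/(3310 − 2890) = 10258.3/420 = 24.4 km.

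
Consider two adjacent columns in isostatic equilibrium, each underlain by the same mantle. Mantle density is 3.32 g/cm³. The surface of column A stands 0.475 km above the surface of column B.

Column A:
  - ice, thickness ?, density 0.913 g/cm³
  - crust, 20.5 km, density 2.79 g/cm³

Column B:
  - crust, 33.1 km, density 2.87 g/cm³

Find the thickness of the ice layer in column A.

2.33 km

Take the compensation level at the base of the deeper column (depth z_c below the surface of column A) and equate Σ ρ_i t_i down to z_c; mantle fills any gap and the z_c terms cancel.
Column A: x×0.913 + 20.5×2.79 + (z_c − 20.5 − x)×3.32
Column B: 0.475×0 + 33.1×2.87 + (z_c − 0.475 − 33.1)×3.32
The z_c×3.32 term appears on both sides and cancels. Collect the known terms of each column as K = Σ(ρt)_known − 3.32 × (depth of known layers): K_A = 57.195 − 3.32×20.5 = −10.865; K_B = 94.997 − 3.32×(0.475 + 33.1) = −16.472.
Balance: K_A − x×(3.32 − 0.913) = K_B, so x = (K_A − K_B)/(3.32 − 0.913) = 5.607/2.407 = 2.33 km.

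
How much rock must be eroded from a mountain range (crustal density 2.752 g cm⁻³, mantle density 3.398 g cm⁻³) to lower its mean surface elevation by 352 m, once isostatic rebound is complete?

Net drop Δ = e − u = e − e ρ_c/ρ_m = e (ρ_m − ρ_c)/ρ_m.
e = Δ ρ_m/(ρ_m − ρ_c) = 352 m × 3.398/0.646 = 1850 m.

1850 m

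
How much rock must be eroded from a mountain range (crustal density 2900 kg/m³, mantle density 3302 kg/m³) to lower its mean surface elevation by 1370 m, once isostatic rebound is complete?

Net drop Δ = e − u = e − e ρ_c/ρ_m = e (ρ_m − ρ_c)/ρ_m.
e = Δ ρ_m/(ρ_m − ρ_c) = 1370 m × 3302/402 = 11300 m.

11300 m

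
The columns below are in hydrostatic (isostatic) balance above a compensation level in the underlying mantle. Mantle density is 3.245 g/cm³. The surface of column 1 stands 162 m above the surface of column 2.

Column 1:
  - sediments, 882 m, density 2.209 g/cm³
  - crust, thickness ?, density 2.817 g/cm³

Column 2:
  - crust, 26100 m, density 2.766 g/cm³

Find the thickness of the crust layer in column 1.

28300 m

Take the compensation level at the base of the deeper column (depth z_c below the surface of column 1) and equate Σ ρ_i t_i down to z_c; mantle fills any gap and the z_c terms cancel.
Column 1: 882×2.209 + x×2.817 + (z_c − 882 − x)×3.245
Column 2: 162×0 + 26100×2.766 + (z_c − 162 − 26100)×3.245
The z_c×3.245 term appears on both sides and cancels. Collect the known terms of each column as K = Σ(ρt)_known − 3.245 × (depth of known layers): K_1 = 1948.338 − 3.245×882 = −913.752; K_2 = 72192.6 − 3.245×(162 + 26100) = −13027.59.
Balance: K_1 − x×(3.245 − 2.817) = K_2, so x = (K_1 − K_2)/(3.245 − 2.817) = 12113.8/0.428 = 28300 m.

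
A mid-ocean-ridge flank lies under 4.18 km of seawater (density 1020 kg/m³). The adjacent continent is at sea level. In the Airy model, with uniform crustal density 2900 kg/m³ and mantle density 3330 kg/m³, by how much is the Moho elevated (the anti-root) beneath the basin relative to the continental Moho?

For local isostatic compensation: replacing crust with seawater at the top is compensated by replacing crust with mantle at the base: d (ρ_c − ρ_w) = a (ρ_m − ρ_c).
a = d (ρ_c − ρ_w)/(ρ_m − ρ_c) = 4.18 km × 1880/430 = 18.3 km.

18.3 km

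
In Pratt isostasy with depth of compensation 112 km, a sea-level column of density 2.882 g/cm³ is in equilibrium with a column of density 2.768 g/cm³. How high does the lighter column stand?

4.61 km

ρ_ref D = ρ (D + h) → h = D (ρ_ref − ρ)/ρ.
h = 112 km × (2.882 − 2.768)/2.768 = 4.61 km.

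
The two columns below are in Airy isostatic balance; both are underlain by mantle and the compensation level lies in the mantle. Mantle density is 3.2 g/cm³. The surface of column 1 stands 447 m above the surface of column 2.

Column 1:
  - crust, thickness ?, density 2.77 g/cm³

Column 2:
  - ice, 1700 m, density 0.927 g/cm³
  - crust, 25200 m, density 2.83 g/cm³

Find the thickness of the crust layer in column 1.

Take the compensation level at the base of the deeper column (depth z_c below the surface of column 1) and equate Σ ρ_i t_i down to z_c; mantle fills any gap and the z_c terms cancel.
Column 1: x×2.77 + (z_c − 0 − x)×3.2
Column 2: 447×0 + 1700×0.927 + 25200×2.83 + (z_c − 447 − 26900)×3.2
The z_c×3.2 term appears on both sides and cancels. Collect the known terms of each column as K = Σ(ρt)_known − 3.2 × (depth of known layers): K_1 = 0 − 3.2×0 = 0; K_2 = 72891.9 − 3.2×(447 + 26900) = −14618.5.
Balance: K_1 − x×(3.2 − 2.77) = K_2, so x = (K_1 − K_2)/(3.2 − 2.77) = 14618.5/0.43 = 34000 m.

34000 m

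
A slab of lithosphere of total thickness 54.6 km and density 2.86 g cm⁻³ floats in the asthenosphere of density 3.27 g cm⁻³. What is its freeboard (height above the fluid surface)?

6.85 km

Floating equilibrium: submerged depth d = t ρ_obj/ρ_fluid = 54.6 km × 2.86/3.27 = 47.75 km.
Freeboard = t − d = 54.6 km − 47.75 km = 6.85 km.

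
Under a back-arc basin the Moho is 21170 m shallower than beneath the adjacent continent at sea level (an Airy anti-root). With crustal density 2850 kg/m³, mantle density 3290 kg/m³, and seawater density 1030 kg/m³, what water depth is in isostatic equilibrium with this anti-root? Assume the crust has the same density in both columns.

Replacing a thickness d of crust by seawater at the top must be balanced by replacing crust with mantle at the base: d (ρ_c − ρ_w) = a (ρ_m − ρ_c).
d = a (ρ_m − ρ_c)/(ρ_c − ρ_w) = 21170 m × 440/1820 = 5120 m.

5120 m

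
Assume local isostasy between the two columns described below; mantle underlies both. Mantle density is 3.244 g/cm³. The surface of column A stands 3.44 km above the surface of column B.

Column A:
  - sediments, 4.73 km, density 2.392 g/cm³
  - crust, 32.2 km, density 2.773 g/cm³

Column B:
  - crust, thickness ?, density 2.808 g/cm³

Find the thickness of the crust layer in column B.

18.4 km

Take the compensation level at the base of the deeper column (depth z_c below the surface of column A) and equate Σ ρ_i t_i down to z_c; mantle fills any gap and the z_c terms cancel.
Column A: 4.73×2.392 + 32.2×2.773 + (z_c − 36.93)×3.244
Column B: 3.44×0 + x×2.808 + (z_c − 3.44 − 0 − x)×3.244
The z_c×3.244 term appears on both sides and cancels. Collect the known terms of each column as K = Σ(ρt)_known − 3.244 × (depth of known layers): K_A = 100.60476 − 3.244×36.93 = −19.19616; K_B = 0 − 3.244×(3.44 + 0) = −11.15936.
Balance: K_A = K_B − x×(3.244 − 2.808), so x = (K_B − K_A)/(3.244 − 2.808) = 8.0368/0.436 = 18.4 km.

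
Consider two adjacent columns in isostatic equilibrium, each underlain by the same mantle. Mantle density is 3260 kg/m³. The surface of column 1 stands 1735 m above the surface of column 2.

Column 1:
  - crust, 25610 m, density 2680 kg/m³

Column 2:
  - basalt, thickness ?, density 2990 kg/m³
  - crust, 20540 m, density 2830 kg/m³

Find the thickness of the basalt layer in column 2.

Take the compensation level at the base of the deeper column (depth z_c below the surface of column 1) and equate Σ ρ_i t_i down to z_c; mantle fills any gap and the z_c terms cancel.
Column 1: 25610×2680 + (z_c − 25610)×3260
Column 2: 1735×0 + x×2990 + 20540×2830 + (z_c − 1735 − 20540 − x)×3260
The z_c×3260 term appears on both sides and cancels. Collect the known terms of each column as K = Σ(ρt)_known − 3260 × (depth of known layers): K_1 = 68634800 − 3260×25610 = −14853800; K_2 = 58128200 − 3260×(1735 + 20540) = −14488300.
Balance: K_1 = K_2 − x×(3260 − 2990), so x = (K_2 − K_1)/(3260 − 2990) = 365500/270 = 1350 m.

1350 m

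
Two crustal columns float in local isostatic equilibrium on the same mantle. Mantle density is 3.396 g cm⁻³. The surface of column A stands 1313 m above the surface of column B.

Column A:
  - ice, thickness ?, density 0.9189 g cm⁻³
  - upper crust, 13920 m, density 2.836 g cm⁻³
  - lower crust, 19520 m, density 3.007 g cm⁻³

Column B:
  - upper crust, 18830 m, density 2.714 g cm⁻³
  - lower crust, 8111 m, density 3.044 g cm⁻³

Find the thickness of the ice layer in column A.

1920 m

Take the compensation level at the base of the deeper column (depth z_c below the surface of column A) and equate Σ ρ_i t_i down to z_c; mantle fills any gap and the z_c terms cancel.
Column A: x×0.9189 + 13920×2.836 + 19520×3.007 + (z_c − 33440 − x)×3.396
Column B: 1313×0 + 18830×2.714 + 8111×3.044 + (z_c − 1313 − 26941)×3.396
The z_c×3.396 term appears on both sides and cancels. Collect the known terms of each column as K = Σ(ρt)_known − 3.396 × (depth of known layers): K_A = 98173.76 − 3.396×33440 = −15388.48; K_B = 75794.504 − 3.396×(1313 + 26941) = −20156.08.
Balance: K_A − x×(3.396 − 0.9189) = K_B, so x = (K_A − K_B)/(3.396 − 0.9189) = 4767.6/2.4771 = 1920 m.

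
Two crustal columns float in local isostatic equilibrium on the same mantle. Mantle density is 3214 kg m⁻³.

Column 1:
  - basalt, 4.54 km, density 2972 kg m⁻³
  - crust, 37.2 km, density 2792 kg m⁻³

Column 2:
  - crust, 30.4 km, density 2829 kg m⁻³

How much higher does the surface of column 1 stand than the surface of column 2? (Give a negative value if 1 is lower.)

For any compensation level in the mantle, the mantle terms cancel and isostasy reduces to e = (Σt_1 − Σt_2) − (Σ(ρt)_1 − Σ(ρt)_2) / ρ_m.
Σt_1 = 41.74 km; Σt_2 = 30.4 km; Σ(ρt)_1 = 117355.28; Σ(ρt)_2 = 86001.6 (in km·kg m⁻³).
e = (41.74 − 30.4) − (117355.28 − 86001.6) / 3214 = 1.58 km.

1.58 km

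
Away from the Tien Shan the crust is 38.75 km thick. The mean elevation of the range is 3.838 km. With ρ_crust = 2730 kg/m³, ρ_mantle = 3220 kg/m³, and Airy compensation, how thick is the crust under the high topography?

Root depth r = h ρ_c / (ρ_m − ρ_c) = 3.838 km × 2730 / 490 = 21.38 km.
Total thickness = T + h + r = 38.75 km + 3.838 km + 21.38 km = 64 km.

64 km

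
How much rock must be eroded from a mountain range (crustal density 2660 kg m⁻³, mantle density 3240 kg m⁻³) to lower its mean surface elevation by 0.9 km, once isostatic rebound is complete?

Net drop Δ = e − u = e − e ρ_c/ρ_m = e (ρ_m − ρ_c)/ρ_m.
e = Δ ρ_m/(ρ_m − ρ_c) = 0.9 km × 3240/580 = 5.03 km.

5.03 km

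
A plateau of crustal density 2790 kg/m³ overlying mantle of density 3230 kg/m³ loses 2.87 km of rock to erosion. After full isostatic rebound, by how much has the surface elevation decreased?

0.391 km

Rebound u = e ρ_c/ρ_m = 2.87 km × 2790/3230 = 2.479 km.
Net surface drop = e − u = 2.87 km − 2.479 km = e (ρ_m − ρ_c)/ρ_m = 0.391 km.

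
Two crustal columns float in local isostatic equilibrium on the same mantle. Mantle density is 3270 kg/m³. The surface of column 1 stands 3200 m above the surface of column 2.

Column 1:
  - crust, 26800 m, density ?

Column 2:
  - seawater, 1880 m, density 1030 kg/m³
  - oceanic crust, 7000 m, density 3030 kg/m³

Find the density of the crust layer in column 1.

Take the compensation level at the base of the deeper column (depth z_c below the surface of column 1) and equate Σ ρ_i t_i down to z_c; mantle fills any gap and the z_c terms cancel.
Column 1: 26800×ρ + (z_c − 26800)×3270
Column 2: 3200×0 + 1880×1030 + 7000×3030 + (z_c − 3200 − 8880)×3270
The z_c×3270 term appears on both sides and cancels. Collect the known terms of each column as K = Σ(ρt)_known − 3270 × (depth of known layers): K_1 = 0 − 3270×26800 = −87636000; K_2 = 23146400 − 3270×(3200 + 8880) = −16355200.
Balance: K_1 + 26800×ρ = K_2, so ρ = (K_2 − K_1)/26800 = 71280800/26800 = 2660 kg/m³.

2660 kg/m³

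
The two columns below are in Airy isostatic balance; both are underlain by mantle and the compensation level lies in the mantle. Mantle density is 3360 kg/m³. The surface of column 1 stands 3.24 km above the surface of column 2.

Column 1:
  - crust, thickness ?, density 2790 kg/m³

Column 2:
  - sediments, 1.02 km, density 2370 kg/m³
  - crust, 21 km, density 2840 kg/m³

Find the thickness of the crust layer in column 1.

Take the compensation level at the base of the deeper column (depth z_c below the surface of column 1) and equate Σ ρ_i t_i down to z_c; mantle fills any gap and the z_c terms cancel.
Column 1: x×2790 + (z_c − 0 − x)×3360
Column 2: 3.24×0 + 1.02×2370 + 21×2840 + (z_c − 3.24 − 22.02)×3360
The z_c×3360 term appears on both sides and cancels. Collect the known terms of each column as K = Σ(ρt)_known − 3360 × (depth of known layers): K_1 = 0 − 3360×0 = 0; K_2 = 62057.4 − 3360×(3.24 + 22.02) = −22816.2.
Balance: K_1 − x×(3360 − 2790) = K_2, so x = (K_1 − K_2)/(3360 − 2790) = 22816.2/570 = 40 km.

40 km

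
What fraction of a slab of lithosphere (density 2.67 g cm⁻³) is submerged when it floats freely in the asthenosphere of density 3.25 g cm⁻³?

0.822

Submerged fraction = ρ_obj/ρ_fluid = 2.67/3.25 = 0.822.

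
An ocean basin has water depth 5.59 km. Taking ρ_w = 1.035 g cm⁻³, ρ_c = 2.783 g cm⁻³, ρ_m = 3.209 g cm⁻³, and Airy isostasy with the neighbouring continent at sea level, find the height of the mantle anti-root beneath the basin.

22.9 km

For local isostatic compensation: replacing crust with seawater at the top is compensated by replacing crust with mantle at the base: d (ρ_c − ρ_w) = a (ρ_m − ρ_c).
a = d (ρ_c − ρ_w)/(ρ_m − ρ_c) = 5.59 km × 1.748/0.426 = 22.9 km.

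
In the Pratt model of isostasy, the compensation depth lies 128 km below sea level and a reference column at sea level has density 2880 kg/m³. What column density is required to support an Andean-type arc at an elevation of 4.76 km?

2780 kg/m³

Pratt balance: ρ_ref D = ρ (D + h).
ρ = ρ_ref D/(D + h) = 2880 × 128 km/(128 km + 4.76 km) = 2780 kg/m³.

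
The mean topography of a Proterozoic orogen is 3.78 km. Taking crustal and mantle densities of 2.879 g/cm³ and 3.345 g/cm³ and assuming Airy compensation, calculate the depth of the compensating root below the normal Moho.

Isostatic balance requires: the weight of the topography is balanced by the buoyancy of the root, ρ_c h = (ρ_m − ρ_c) r.
r = h · ρ_c / (ρ_m − ρ_c) = 3.78 km × 2.879 / (3.345 − 2.879) = 23.4 km.

23.4 km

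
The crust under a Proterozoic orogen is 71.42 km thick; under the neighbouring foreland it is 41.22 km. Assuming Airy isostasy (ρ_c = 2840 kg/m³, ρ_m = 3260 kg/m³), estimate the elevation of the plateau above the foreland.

Excess crust Δ = 71.42 km − 41.22 km = 30.2 km, split between elevation h and root r with h + r = Δ.
Airy balance ρ_c h = (ρ_m − ρ_c) r gives r = h ρ_c/(ρ_m − ρ_c), so h (1 + ρ_c/(ρ_m − ρ_c)) = Δ, i.e. h = Δ (ρ_m − ρ_c)/ρ_m.
h = 30.2 km × 420/3260 = 3.89 km.

3.89 km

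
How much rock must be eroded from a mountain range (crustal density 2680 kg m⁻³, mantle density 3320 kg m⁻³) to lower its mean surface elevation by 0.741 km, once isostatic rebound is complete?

Net drop Δ = e − u = e − e ρ_c/ρ_m = e (ρ_m − ρ_c)/ρ_m.
e = Δ ρ_m/(ρ_m − ρ_c) = 0.741 km × 3320/640 = 3.84 km.

3.84 km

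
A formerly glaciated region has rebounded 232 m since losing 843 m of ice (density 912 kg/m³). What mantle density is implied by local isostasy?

3310 kg/m³

ρ_m = ρ_ice t / u = 912 × 843 m/232 m = 3310 kg/m³.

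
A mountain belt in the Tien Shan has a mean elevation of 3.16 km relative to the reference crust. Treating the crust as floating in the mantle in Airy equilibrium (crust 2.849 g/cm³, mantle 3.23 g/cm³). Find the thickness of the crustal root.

Equating mass per unit area of the two columns: the weight of the topography is balanced by the buoyancy of the root, ρ_c h = (ρ_m − ρ_c) r.
r = h · ρ_c / (ρ_m − ρ_c) = 3.16 km × 2.849 / (3.23 − 2.849) = 23.6 km.

23.6 km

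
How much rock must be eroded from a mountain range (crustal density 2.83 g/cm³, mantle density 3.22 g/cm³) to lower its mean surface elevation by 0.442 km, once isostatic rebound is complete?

3.65 km

Net drop Δ = e − u = e − e ρ_c/ρ_m = e (ρ_m − ρ_c)/ρ_m.
e = Δ ρ_m/(ρ_m − ρ_c) = 0.442 km × 3.22/0.39 = 3.65 km.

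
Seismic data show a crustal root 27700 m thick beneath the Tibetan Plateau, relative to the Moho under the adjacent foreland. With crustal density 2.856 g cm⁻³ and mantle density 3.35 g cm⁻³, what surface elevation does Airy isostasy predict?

By Archimedes' principle applied to the lithosphere: ρ_c h = (ρ_m − ρ_c) r.
h = r (ρ_m − ρ_c) / ρ_c = 27700 m × (3.35 − 2.856) / 2.856 = 4790 m.

4790 m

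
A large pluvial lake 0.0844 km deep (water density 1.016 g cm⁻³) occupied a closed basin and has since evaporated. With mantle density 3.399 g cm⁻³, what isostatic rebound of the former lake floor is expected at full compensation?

u = d ρ_w/ρ_m = 0.0844 km × 1.016/3.399 = 0.0252 km.

0.0252 km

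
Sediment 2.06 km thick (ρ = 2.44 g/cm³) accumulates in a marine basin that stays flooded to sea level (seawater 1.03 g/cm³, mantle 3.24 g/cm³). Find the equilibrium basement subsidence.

1.31 km

Submarine loading: the sediment displaces seawater, and the subsidence is in turn flooded, so s (ρ_m − ρ_w) = t (ρ_sed − ρ_w).
s = 2.06 km × (2.44 − 1.03) / (3.24 − 1.03) = 1.31 km.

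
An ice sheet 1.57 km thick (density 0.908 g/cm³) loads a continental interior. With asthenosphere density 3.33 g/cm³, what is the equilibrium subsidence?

For local isostatic compensation: the ice load ρ_ice t is balanced by mantle displaced below, ρ_m s.
s = t ρ_ice / ρ_m = 1.57 km × 0.908/3.33 = 0.428 km.

0.428 km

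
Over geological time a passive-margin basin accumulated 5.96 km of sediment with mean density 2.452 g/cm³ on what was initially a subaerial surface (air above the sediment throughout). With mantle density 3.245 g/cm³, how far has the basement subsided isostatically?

4.5 km

Subaerial load: s = t ρ_sed / ρ_m = 5.96 km × 2.452/3.245 = 4.5 km.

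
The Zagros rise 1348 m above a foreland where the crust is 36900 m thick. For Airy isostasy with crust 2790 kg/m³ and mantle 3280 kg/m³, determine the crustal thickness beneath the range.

Root depth r = h ρ_c / (ρ_m − ρ_c) = 1348 m × 2790 / 490 = 7675 m.
Total thickness = T + h + r = 36900 m + 1348 m + 7675 m = 45900 m.

45900 m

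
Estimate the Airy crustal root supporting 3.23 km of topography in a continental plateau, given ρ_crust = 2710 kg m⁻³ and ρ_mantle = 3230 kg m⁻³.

16.8 km

Balancing pressure at the compensation depth: the weight of the topography is balanced by the buoyancy of the root, ρ_c h = (ρ_m − ρ_c) r.
r = h · ρ_c / (ρ_m − ρ_c) = 3.23 km × 2710 / (3230 − 2710) = 16.8 km.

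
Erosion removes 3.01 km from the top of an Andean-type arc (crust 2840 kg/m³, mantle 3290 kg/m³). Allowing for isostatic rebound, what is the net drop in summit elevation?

0.412 km

Rebound u = e ρ_c/ρ_m = 3.01 km × 2840/3290 = 2.598 km.
Net surface drop = e − u = 3.01 km − 2.598 km = e (ρ_m − ρ_c)/ρ_m = 0.412 km.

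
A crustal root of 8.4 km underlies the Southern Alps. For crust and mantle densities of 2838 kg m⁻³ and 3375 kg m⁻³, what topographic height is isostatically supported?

1.59 km

Isostatic balance requires: ρ_c h = (ρ_m − ρ_c) r.
h = r (ρ_m − ρ_c) / ρ_c = 8.4 km × (3375 − 2838) / 2838 = 1.59 km.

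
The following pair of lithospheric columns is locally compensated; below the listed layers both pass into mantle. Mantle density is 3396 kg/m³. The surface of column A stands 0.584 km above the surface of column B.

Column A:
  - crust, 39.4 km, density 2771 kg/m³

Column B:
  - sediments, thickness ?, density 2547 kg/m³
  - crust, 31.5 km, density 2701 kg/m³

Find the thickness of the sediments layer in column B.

Take the compensation level at the base of the deeper column (depth z_c below the surface of column A) and equate Σ ρ_i t_i down to z_c; mantle fills any gap and the z_c terms cancel.
Column A: 39.4×2771 + (z_c − 39.4)×3396
Column B: 0.584×0 + x×2547 + 31.5×2701 + (z_c − 0.584 − 31.5 − x)×3396
The z_c×3396 term appears on both sides and cancels. Collect the known terms of each column as K = Σ(ρt)_known − 3396 × (depth of known layers): K_A = 109177.4 − 3396×39.4 = −24625; K_B = 85081.5 − 3396×(0.584 + 31.5) = −23875.764.
Balance: K_A = K_B − x×(3396 − 2547), so x = (K_B − K_A)/(3396 − 2547) = 749.236/849 = 0.882 km.

0.882 km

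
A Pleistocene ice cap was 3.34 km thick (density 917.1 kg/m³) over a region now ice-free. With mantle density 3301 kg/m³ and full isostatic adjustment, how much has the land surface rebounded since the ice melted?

0.928 km

Removing the load lets mantle flow back in; uplift u satisfies ρ_ice t = ρ_m u.
u = t ρ_ice/ρ_m = 3.34 km × 917.1/3301 = 0.928 km.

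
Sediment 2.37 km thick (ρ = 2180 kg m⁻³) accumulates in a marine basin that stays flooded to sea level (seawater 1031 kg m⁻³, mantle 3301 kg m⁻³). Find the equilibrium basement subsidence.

Submarine loading: the sediment displaces seawater, and the subsidence is in turn flooded, so s (ρ_m − ρ_w) = t (ρ_sed − ρ_w).
s = 2.37 km × (2180 − 1031) / (3301 − 1031) = 1.2 km.

1.2 km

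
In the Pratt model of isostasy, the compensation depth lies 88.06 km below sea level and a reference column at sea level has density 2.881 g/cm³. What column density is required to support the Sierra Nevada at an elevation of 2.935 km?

Pratt balance: ρ_ref D = ρ (D + h).
ρ = ρ_ref D/(D + h) = 2.881 × 88.06 km/(88.06 km + 2.935 km) = 2.79 g/cm³.

2.79 g/cm³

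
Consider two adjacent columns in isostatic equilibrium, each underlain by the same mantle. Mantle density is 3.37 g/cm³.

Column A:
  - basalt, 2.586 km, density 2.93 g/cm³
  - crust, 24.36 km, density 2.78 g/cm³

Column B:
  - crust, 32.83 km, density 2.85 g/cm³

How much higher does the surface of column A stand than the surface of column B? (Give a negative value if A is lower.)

−0.463 km

For any compensation level in the mantle, the mantle terms cancel and isostasy reduces to e = (Σt_A − Σt_B) − (Σ(ρt)_A − Σ(ρt)_B) / ρ_m.
Σt_A = 26.946 km; Σt_B = 32.83 km; Σ(ρt)_A = 75.29778; Σ(ρt)_B = 93.5655 (in km·g/cm³).
e = (26.946 − 32.83) − (75.29778 − 93.5655) / 3.37 = −0.463 km.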